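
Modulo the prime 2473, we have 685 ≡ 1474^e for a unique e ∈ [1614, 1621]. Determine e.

1617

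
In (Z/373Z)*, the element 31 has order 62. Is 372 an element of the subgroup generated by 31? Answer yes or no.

372 ∈ ⟨31⟩ iff 372^62 ≡ 1 (mod 373), since |⟨31⟩| = 62.
372^62 mod 373 = 1.
Since 1 = 1, 372 lies in the subgroup.

yes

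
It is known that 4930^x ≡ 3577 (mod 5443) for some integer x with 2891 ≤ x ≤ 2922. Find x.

2910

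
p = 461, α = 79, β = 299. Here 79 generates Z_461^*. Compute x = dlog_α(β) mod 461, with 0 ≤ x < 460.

Baby-step giant-step with m = ceil(sqrt(460)) = 22.
Baby table (79^j mod 461 for j=0..21):
  0:1  1:79  2:248  3:230  4:191  5:337  6:346  7:135
  8:62  9:288  10:163  11:430  12:317  13:149  14:246  15:72
  16:156  17:338  18:425  19:383  20:292  21:18
Giant step factor: 79^(-22) ≡ 331 (mod 461).
Scan 299·331^i mod 461 for i = 0, 1, …:
  i=0: 299   i=1: 315   i=2: 79
Match at i=2, j=1: x = 2·22 + 1 = 45.

45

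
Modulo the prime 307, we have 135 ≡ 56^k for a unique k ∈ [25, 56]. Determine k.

Compute 56^25 mod 307 = 75, then multiply by 56 repeatedly:
  56^25=75  56^26=209  56^27=38  56^28=286  56^29=52
  56^30=149  56^31=55  56^32=10  56^33=253  56^34=46
  56^35=120  56^36=273  56^37=245  56^38=212  56^39=206
  56^40=177  56^41=88  56^42=16  56^43=282  56^44=135
Found 135 at exponent 44.

44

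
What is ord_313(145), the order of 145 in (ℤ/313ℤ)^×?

The order of 145 must divide p − 1 = 312 = 2^3 · 3 · 13.
Divisors: 1, 2, 3, 4, 6, 8, 12, 13, 24, 26, 39, 52, 78, 104, 156, 312.
Check each in increasing order: 145^1 ≡ 145;  145^2 ≡ 54;  145^3 ≡ 5;  145^4 ≡ 99;  145^6 ≡ 25;  145^8 ≡ 98;  145^12 ≡ 312;  145^13 ≡ 168;  145^24 ≡ 1.
Smallest exponent giving 1 is 24.

24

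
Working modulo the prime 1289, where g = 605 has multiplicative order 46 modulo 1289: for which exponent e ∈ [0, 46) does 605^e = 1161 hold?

Baby-step giant-step with m = ceil(sqrt(46)) = 7.
Baby table (605^j mod 1289 for j=0..6):
  0:1  1:605  2:1238  3:81  4:23  5:1025  6:116
Giant step factor: 605^(-7) ≡ 1161 (mod 1289).
Scan 1161·1161^i mod 1289 for i = 0, 1, …:
  i=0: 1161   i=1: 916   i=2: 51   i=3: 1206
  i=4: 312   i=5: 23
Match at i=5, j=4: e = 5·7 + 4 = 39.

39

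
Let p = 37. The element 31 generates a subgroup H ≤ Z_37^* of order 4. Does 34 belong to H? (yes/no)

no

34 ∈ ⟨31⟩ iff 34^4 ≡ 1 (mod 37), since |⟨31⟩| = 4.
34^4 mod 37 = 7.
Since 7 ≠ 1, 34 does not lie in the subgroup.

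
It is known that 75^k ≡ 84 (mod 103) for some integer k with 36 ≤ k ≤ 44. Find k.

43

Compute 75^36 mod 103 = 14, then multiply by 75 repeatedly:
  75^36=14  75^37=20  75^38=58  75^39=24  75^40=49
  75^41=70  75^42=100  75^43=84
Found 84 at exponent 43.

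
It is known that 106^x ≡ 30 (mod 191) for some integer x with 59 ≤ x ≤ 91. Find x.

Compute 106^59 mod 191 = 151, then multiply by 106 repeatedly:
  106^59=151  106^60=153  106^61=174  106^62=108  106^63=179
  106^64=65  106^65=14  106^66=147  106^67=111  106^68=115
  106^69=157  106^70=25  106^71=167  106^72=130  106^73=28
  106^74=103  106^75=31  106^76=39  106^77=123  106^78=50
  106^79=143  106^80=69  106^81=56  106^82=15  106^83=62
  106^84=78  106^85=55  106^86=100  106^87=95  106^88=138
  106^89=112  106^90=30
Found 30 at exponent 90.

90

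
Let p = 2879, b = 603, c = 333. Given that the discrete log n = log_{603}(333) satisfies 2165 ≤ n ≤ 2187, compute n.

2180

Compute 603^2165 mod 2879 = 1509, then multiply by 603 repeatedly:
  603^2165=1509  603^2166=163  603^2167=403  603^2168=1173  603^2169=1964
  603^2170=1023  603^2171=763  603^2172=2328  603^2173=1711  603^2174=1051
  603^2175=373  603^2176=357  603^2177=2225  603^2178=61  603^2179=2235
  603^2180=333
Found 333 at exponent 2180.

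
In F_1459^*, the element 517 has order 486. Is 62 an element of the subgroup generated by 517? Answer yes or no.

no

62 ∈ ⟨517⟩ iff 62^486 ≡ 1 (mod 1459), since |⟨517⟩| = 486.
62^486 mod 1459 = 339.
Since 339 ≠ 1, 62 does not lie in the subgroup.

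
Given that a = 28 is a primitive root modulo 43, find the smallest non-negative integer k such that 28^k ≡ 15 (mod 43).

22

Successive powers of 28 modulo 43:
  28^0=1  28^1=28  28^2=10  28^3=22  28^4=14  28^5=5
  28^6=11  28^7=7  28^8=24  28^9=27  28^10=25  28^11=12
  28^12=35  28^13=34  28^14=6  28^15=39  28^16=17  28^17=3
  28^18=41  28^19=30  28^20=23  28^21=42  28^22=15
So 28^22 ≡ 15 (mod 43), giving k = 22.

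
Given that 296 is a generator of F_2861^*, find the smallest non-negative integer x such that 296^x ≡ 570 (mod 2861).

2190

Baby-step giant-step with m = ceil(sqrt(2860)) = 54.
Baby table (296^j mod 2861 for j=0..53):
  0:1  1:296  2:1786  3:2232  4:2642  5:979  6:823  7:423
  8:2185  9:174  10:6  11:1776  12:2133  13:1948  14:1547  15:152
  16:2077  17:2538  18:1666  19:1044  20:36  21:2073  22:1354  23:244
  24:699  25:912  26:1018  27:923  28:1413  29:542  30:216  31:994
  32:2402  33:1464  34:1333  35:2611  36:386  37:2677  38:2756  39:391
  40:1296  41:242  42:107  43:201  44:2276  45:1361  46:2316  47:1757
  48:2231  49:2346  50:2054  51:1452  52:642  53:1206
Giant step factor: 296^(-54) ≡ 2332 (mod 2861).
Scan 570·2332^i mod 2861 for i = 0, 1, …:
  i=0: 570   i=1: 1736   i=2: 37   i=3: 454
  i=4: 158   i=5: 2248   i=6: 984   i=7: 166
  i=8: 877   i=9: 2410     …   i=39: 5
  i=40: 216
Match at i=40, j=30: x = 40·54 + 30 = 2190.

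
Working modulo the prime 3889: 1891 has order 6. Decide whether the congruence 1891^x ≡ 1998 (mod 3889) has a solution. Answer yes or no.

yes

1998 ∈ ⟨1891⟩ iff 1998^6 ≡ 1 (mod 3889), since |⟨1891⟩| = 6.
1998^6 mod 3889 = 1.
Since 1 = 1, 1998 lies in the subgroup.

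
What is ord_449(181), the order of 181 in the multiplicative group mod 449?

112

The order of 181 must divide p − 1 = 448 = 2^6 · 7.
Divisors: 1, 2, 4, 7, 8, 14, 16, 28, 32, 56, 64, 112, 224, 448.
Check each in increasing order: 181^1 ≡ 181;  181^2 ≡ 433;  181^4 ≡ 256;  181^7 ≡ 372;  181^8 ≡ 431;  181^14 ≡ 92;  181^16 ≡ 324;  181^28 ≡ 382;  181^32 ≡ 359;  181^56 ≡ 448;  181^64 ≡ 18;  181^112 ≡ 1.
Smallest exponent giving 1 is 112.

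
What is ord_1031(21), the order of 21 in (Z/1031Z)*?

1030

The order of 21 must divide p − 1 = 1030 = 2 · 5 · 103.
Divisors: 1, 2, 5, 10, 103, 206, 515, 1030.
Check each in increasing order: 21^1 ≡ 21;  21^2 ≡ 441;  21^5 ≡ 310;  21^10 ≡ 217;  21^103 ≡ 513;  21^206 ≡ 264;  21^515 ≡ 1030;  21^1030 ≡ 1.
Smallest exponent giving 1 is 1030.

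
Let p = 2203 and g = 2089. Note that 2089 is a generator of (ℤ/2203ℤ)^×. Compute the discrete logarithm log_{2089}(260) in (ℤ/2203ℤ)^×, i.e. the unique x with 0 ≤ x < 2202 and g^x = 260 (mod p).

946

Baby-step giant-step with m = ceil(sqrt(2202)) = 47.
Baby table (2089^j mod 2203 for j=0..46):
  0:1  1:2089  2:1981  3:1075  4:818  5:1477  6:1253  7:353
  8:1615  9:942  10:559  11:161  12:1473  13:1709  14:1241  15:1721
  16:2076  17:1260  18:1758  19:61  20:1858  21:1879  22:1688  23:1432
  24:1977  25:1531  26:1706  27:1583  28:184  29:1054  30:1009  31:1733
  32:708  33:799  34:1440  35:1065  36:1958  37:1494  38:1518  39:985
  40:63  41:1630  42:1435  43:1635  44:865  45:525  46:1834
Giant step factor: 2089^(-47) ≡ 1813 (mod 2203).
Scan 260·1813^i mod 2203 for i = 0, 1, …:
  i=0: 260   i=1: 2141   i=2: 2150   i=3: 843
  i=4: 1680   i=5: 1294   i=6: 2030   i=7: 1380
  i=8: 1535   i=9: 566     …   i=19: 1923
  i=20: 1253
Match at i=20, j=6: x = 20·47 + 6 = 946.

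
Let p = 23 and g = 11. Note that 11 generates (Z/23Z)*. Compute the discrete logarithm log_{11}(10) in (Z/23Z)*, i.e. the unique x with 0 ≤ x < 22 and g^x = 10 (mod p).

15

Successive powers of 11 modulo 23:
  11^0=1  11^1=11  11^2=6  11^3=20  11^4=13  11^5=5
  11^6=9  11^7=7  11^8=8  11^9=19  11^10=2  11^11=22
  11^12=12  11^13=17  11^14=3  11^15=10
So 11^15 ≡ 10 (mod 23), giving x = 15.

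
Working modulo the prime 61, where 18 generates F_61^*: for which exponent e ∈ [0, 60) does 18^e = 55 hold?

Baby-step giant-step with m = ceil(sqrt(60)) = 8.
Baby table (18^j mod 61 for j=0..7):
  0:1  1:18  2:19  3:37  4:56  5:32  6:27  7:59
Giant step factor: 18^(-8) ≡ 22 (mod 61).
Scan 55·22^i mod 61 for i = 0, 1, …:
  i=0: 55   i=1: 51   i=2: 24   i=3: 40
  i=4: 26   i=5: 23   i=6: 18
Match at i=6, j=1: e = 6·8 + 1 = 49.

49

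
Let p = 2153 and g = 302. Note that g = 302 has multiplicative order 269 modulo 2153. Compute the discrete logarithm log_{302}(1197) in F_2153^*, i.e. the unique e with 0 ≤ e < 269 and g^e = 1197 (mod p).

Baby-step giant-step with m = ceil(sqrt(269)) = 17.
Baby table (302^j mod 2153 for j=0..16):
  0:1  1:302  2:778  3:279  4:291  5:1762  6:333  7:1528
  8:714  9:328  10:18  11:1130  12:1086  13:716  14:932  15:1574
  16:1688
Giant step factor: 302^(-17) ≡ 1496 (mod 2153).
Scan 1197·1496^i mod 2153 for i = 0, 1, …:
  i=0: 1197   i=1: 1569   i=2: 454   i=3: 989
  i=4: 433   i=5: 1868   i=6: 2087   i=7: 302
Match at i=7, j=1: e = 7·17 + 1 = 120.

120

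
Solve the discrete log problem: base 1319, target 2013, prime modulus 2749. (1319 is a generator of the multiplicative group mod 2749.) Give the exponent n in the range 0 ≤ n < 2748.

Baby-step giant-step with m = ceil(sqrt(2748)) = 53.
Baby table (1319^j mod 2749 for j=0..52):
  0:1  1:1319  2:2393  3:515  4:282  5:843  6:1321  7:2282
  8:2552  9:1312  10:1407  11:258  12:2175  13:1618  14:918  15:1282
  16:323  17:2691  18:470  19:1405  20:369  21:138  22:588  23:354
  24:2345  25:430  26:876  27:864  28:1530  29:304  30:2371  31:1736
  32:2616  33:509  34:615  35:230  36:980  37:590  38:243  39:1633
  40:1460  41:1440  42:2550  43:1423  44:2119  45:1977  46:1611  47:2681
  48:1025  49:2216  50:717  51:67  52:405
Giant step factor: 1319^(-53) ≡ 2112 (mod 2749).
Scan 2013·2112^i mod 2749 for i = 0, 1, …:
  i=0: 2013   i=1: 1502   i=2: 2627   i=3: 742
  i=4: 174   i=5: 1871   i=6: 1239   i=7: 2469
  i=8: 2424   i=9: 850     …   i=19: 1517
  i=20: 1319
Match at i=20, j=1: n = 20·53 + 1 = 1061.

1061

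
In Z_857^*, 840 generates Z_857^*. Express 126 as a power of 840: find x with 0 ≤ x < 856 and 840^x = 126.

Baby-step giant-step with m = ceil(sqrt(856)) = 30.
Baby table (840^j mod 857 for j=0..29):
  0:1  1:840  2:289  3:229  4:392  5:192  6:164  7:640
  8:261  9:705  10:13  11:636  12:329  13:406  14:811  15:782
  16:418  17:607  18:822  19:595  20:169  21:555  22:849  23:136
  24:259  25:739  26:292  27:178  28:402  29:22
Giant step factor: 840^(-30) ≡ 401 (mod 857).
Scan 126·401^i mod 857 for i = 0, 1, …:
  i=0: 126   i=1: 820   i=2: 589   i=3: 514
  i=4: 434   i=5: 63   i=6: 410   i=7: 723
  i=8: 257   i=9: 217     …   i=22: 626
  i=23: 782
Match at i=23, j=15: x = 23·30 + 15 = 705.

705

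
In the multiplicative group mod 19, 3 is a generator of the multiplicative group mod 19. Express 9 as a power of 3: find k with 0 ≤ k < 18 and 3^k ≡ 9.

2

Successive powers of 3 modulo 19:
  3^0=1  3^1=3  3^2=9
So 3^2 ≡ 9 (mod 19), giving k = 2.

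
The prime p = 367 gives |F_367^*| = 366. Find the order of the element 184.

The order of 184 must divide p − 1 = 366 = 2 · 3 · 61.
Divisors: 1, 2, 3, 6, 61, 122, 183, 366.
Check each in increasing order: 184^1 ≡ 184;  184^2 ≡ 92;  184^3 ≡ 46;  184^6 ≡ 281;  184^61 ≡ 283;  184^122 ≡ 83;  184^183 ≡ 1.
Smallest exponent giving 1 is 183.

183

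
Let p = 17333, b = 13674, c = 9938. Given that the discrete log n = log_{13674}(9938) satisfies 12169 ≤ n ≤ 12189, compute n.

12173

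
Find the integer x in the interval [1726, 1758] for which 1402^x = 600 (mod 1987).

Compute 1402^1726 mod 1987 = 993, then multiply by 1402 repeatedly:
  1402^1726=993  1402^1727=1286  1402^1728=763  1402^1729=720  1402^1730=44
  1402^1731=91  1402^1732=414  1402^1733=224  1402^1734=102  1402^1735=1927
  1402^1736=1321  1402^1737=158  1402^1738=959  1402^1739=1306  1402^1740=985
  1402^1741=5  1402^1742=1049  1402^1743=318  1402^1744=748  1402^1745=1547
  1402^1746=1077  1402^1747=1821  1402^1748=1734  1402^1749=967  1402^1750=600
Found 600 at exponent 1750.

1750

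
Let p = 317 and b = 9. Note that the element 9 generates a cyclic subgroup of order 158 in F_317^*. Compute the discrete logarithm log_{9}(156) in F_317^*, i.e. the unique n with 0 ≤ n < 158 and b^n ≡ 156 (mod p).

122

Baby-step giant-step with m = ceil(sqrt(158)) = 13.
Baby table (9^j mod 317 for j=0..12):
  0:1  1:9  2:81  3:95  4:221  5:87  6:149  7:73
  8:23  9:207  10:278  11:283  12:11
Giant step factor: 9^(-13) ≡ 301 (mod 317).
Scan 156·301^i mod 317 for i = 0, 1, …:
  i=0: 156   i=1: 40   i=2: 311   i=3: 96
  i=4: 49   i=5: 167   i=6: 181   i=7: 274
  i=8: 54   i=9: 87
Match at i=9, j=5: n = 9·13 + 5 = 122.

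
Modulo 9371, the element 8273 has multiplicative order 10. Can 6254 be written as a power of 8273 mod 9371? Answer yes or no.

no

6254 ∈ ⟨8273⟩ iff 6254^10 ≡ 1 (mod 9371), since |⟨8273⟩| = 10.
6254^10 mod 9371 = 6544.
Since 6544 ≠ 1, 6254 does not lie in the subgroup.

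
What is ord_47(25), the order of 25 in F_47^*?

23

The order of 25 must divide p − 1 = 46 = 2 · 23.
Divisors: 1, 2, 23, 46.
Check each in increasing order: 25^1 ≡ 25;  25^2 ≡ 14;  25^23 ≡ 1.
Smallest exponent giving 1 is 23.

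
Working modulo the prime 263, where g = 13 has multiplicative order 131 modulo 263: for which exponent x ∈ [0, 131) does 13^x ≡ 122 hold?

Baby-step giant-step with m = ceil(sqrt(131)) = 12.
Baby table (13^j mod 263 for j=0..11):
  0:1  1:13  2:169  3:93  4:157  5:200  6:233  7:136
  8:190  9:103  10:24  11:49
Giant step factor: 13^(-12) ≡ 109 (mod 263).
Scan 122·109^i mod 263 for i = 0, 1, …:
  i=0: 122   i=1: 148   i=2: 89   i=3: 233
Match at i=3, j=6: x = 3·12 + 6 = 42.

42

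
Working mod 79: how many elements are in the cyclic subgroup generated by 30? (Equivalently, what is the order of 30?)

The order of 30 must divide p − 1 = 78 = 2 · 3 · 13.
Divisors: 1, 2, 3, 6, 13, 26, 39, 78.
Check each in increasing order: 30^1 ≡ 30;  30^2 ≡ 31;  30^3 ≡ 61;  30^6 ≡ 8;  30^13 ≡ 24;  30^26 ≡ 23;  30^39 ≡ 78;  30^78 ≡ 1.
Smallest exponent giving 1 is 78.

78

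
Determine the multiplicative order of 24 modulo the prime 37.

36

The order of 24 must divide p − 1 = 36 = 2^2 · 3^2.
Divisors: 1, 2, 3, 4, 6, 9, 12, 18, 36.
Check each in increasing order: 24^1 ≡ 24;  24^2 ≡ 21;  24^3 ≡ 23;  24^4 ≡ 34;  24^6 ≡ 11;  24^9 ≡ 31;  24^12 ≡ 10;  24^18 ≡ 36;  24^36 ≡ 1.
Smallest exponent giving 1 is 36.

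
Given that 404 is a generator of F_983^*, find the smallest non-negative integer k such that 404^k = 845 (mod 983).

Baby-step giant-step with m = ceil(sqrt(982)) = 32.
Baby table (404^j mod 983 for j=0..31):
  0:1  1:404  2:38  3:607  4:461  5:457  6:807  7:655
  8:193  9:315  10:453  11:174  12:503  13:714  14:437  15:591
  16:878  17:832  18:925  19:160  20:745  21:182  22:786  23:35
  24:378  25:347  26:602  27:407  28:267  29:721  30:316  31:857
Giant step factor: 404^(-32) ≡ 932 (mod 983).
Scan 845·932^i mod 983 for i = 0, 1, …:
  i=0: 845   i=1: 157   i=2: 840   i=3: 412
  i=4: 614   i=5: 142   i=6: 622   i=7: 717
  i=8: 787   i=9: 166     …   i=25: 550
  i=26: 457
Match at i=26, j=5: k = 26·32 + 5 = 837.

837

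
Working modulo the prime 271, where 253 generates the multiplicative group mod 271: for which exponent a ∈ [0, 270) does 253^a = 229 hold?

206

Baby-step giant-step with m = ceil(sqrt(270)) = 17.
Baby table (253^j mod 271 for j=0..16):
  0:1  1:253  2:53  3:130  4:99  5:115  6:98  7:133
  8:45  9:3  10:217  11:159  12:119  13:26  14:74  15:23
  16:128
Giant step factor: 253^(-17) ≡ 269 (mod 271).
Scan 229·269^i mod 271 for i = 0, 1, …:
  i=0: 229   i=1: 84   i=2: 103   i=3: 65
  i=4: 141   i=5: 260   i=6: 22   i=7: 227
  i=8: 88   i=9: 95   i=10: 81   i=11: 109
  i=12: 53
Match at i=12, j=2: a = 12·17 + 2 = 206.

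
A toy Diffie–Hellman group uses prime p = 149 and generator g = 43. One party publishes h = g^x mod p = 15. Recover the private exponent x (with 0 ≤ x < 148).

123

Baby-step giant-step with m = ceil(sqrt(148)) = 13.
Baby table (43^j mod 149 for j=0..12):
  0:1  1:43  2:61  3:90  4:145  5:126  6:54  7:87
  8:16  9:92  10:82  11:99  12:85
Giant step factor: 43^(-13) ≡ 83 (mod 149).
Scan 15·83^i mod 149 for i = 0, 1, …:
  i=0: 15   i=1: 53   i=2: 78   i=3: 67
  i=4: 48   i=5: 110   i=6: 41   i=7: 125
  i=8: 94   i=9: 54
Match at i=9, j=6: x = 9·13 + 6 = 123.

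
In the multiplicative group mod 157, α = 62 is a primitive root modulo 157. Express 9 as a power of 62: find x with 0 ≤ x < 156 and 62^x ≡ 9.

Baby-step giant-step with m = ceil(sqrt(156)) = 13.
Baby table (62^j mod 157 for j=0..12):
  0:1  1:62  2:76  3:2  4:124  5:152  6:4  7:91
  8:147  9:8  10:25  11:137  12:16
Giant step factor: 62^(-13) ≡ 22 (mod 157).
Scan 9·22^i mod 157 for i = 0, 1, …:
  i=0: 9   i=1: 41   i=2: 117   i=3: 62
Match at i=3, j=1: x = 3·13 + 1 = 40.

40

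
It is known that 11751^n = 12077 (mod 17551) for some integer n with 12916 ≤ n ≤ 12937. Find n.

12926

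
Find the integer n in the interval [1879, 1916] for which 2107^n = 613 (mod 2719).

Compute 2107^1879 mod 2719 = 1203, then multiply by 2107 repeatedly:
  2107^1879=1203  2107^1880=613
Found 613 at exponent 1880.

1880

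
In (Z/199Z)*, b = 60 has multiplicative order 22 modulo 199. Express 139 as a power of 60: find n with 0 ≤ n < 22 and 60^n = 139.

12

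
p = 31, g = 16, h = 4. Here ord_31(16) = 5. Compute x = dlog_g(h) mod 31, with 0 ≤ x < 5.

3

Successive powers of 16 modulo 31:
  16^0=1  16^1=16  16^2=8  16^3=4
So 16^3 ≡ 4 (mod 31), giving x = 3.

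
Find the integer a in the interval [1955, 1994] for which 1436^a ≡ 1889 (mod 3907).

1973

Compute 1436^1955 mod 3907 = 800, then multiply by 1436 repeatedly:
  1436^1955=800  1436^1956=142  1436^1957=748  1436^1958=3610  1436^1959=3278
  1436^1960=3180  1436^1961=3104  1436^1962=3364  1436^1963=1652  1436^1964=723
  1436^1965=2873  1436^1966=3743  1436^1967=2823  1436^1968=2269  1436^1969=3753
  1436^1970=1555  1436^1971=2083  1436^1972=2333  1436^1973=1889
Found 1889 at exponent 1973.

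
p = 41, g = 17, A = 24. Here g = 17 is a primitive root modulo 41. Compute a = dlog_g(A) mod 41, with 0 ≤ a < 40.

21

Successive powers of 17 modulo 41:
  17^0=1  17^1=17  17^2=2  17^3=34  17^4=4  17^5=27
  17^6=8  17^7=13  17^8=16  17^9=26  17^10=32  17^11=11
  17^12=23  17^13=22  17^14=5  17^15=3  17^16=10  17^17=6
  17^18=20  17^19=12  17^20=40  17^21=24
So 17^21 ≡ 24 (mod 41), giving a = 21.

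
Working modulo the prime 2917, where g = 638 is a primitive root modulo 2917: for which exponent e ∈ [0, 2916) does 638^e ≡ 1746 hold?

Baby-step giant-step with m = ceil(sqrt(2916)) = 54.
Baby table (638^j mod 2917 for j=0..53):
  0:1  1:638  2:1581  3:2313  4:2609  5:1852  6:191  7:2261
  8:1520  9:1316  10:2429  11:775  12:1477  13:135  14:1537  15:494
  16:136  17:2175  18:2075  19:2449  20:1867  21:1010  22:2640  23:1211
  24:2530  25:1039  26:723  27:388  28:2516  29:858  30:1925  31:93
  32:994  33:1183  34:2168  35:526  36:133  37:261  38:249  39:1344
  40:2791  41:1288  42:2067  43:262  44:887  45:8  46:2187  47:980
  48:1002  49:453  50:231  51:1528  52:586  53:492
Giant step factor: 638^(-54) ≡ 1415 (mod 2917).
Scan 1746·1415^i mod 2917 for i = 0, 1, …:
  i=0: 1746   i=1: 2808   i=2: 366   i=3: 1581
Match at i=3, j=2: e = 3·54 + 2 = 164.

164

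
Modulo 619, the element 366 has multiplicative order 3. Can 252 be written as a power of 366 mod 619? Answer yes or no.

yes

252 ∈ ⟨366⟩ iff 252^3 ≡ 1 (mod 619), since |⟨366⟩| = 3.
252^3 mod 619 = 1.
Since 1 = 1, 252 lies in the subgroup.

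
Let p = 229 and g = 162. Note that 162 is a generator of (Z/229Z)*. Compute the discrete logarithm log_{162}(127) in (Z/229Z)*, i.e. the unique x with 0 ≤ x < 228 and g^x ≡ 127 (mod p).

55

Baby-step giant-step with m = ceil(sqrt(228)) = 16.
Baby table (162^j mod 229 for j=0..15):
  0:1  1:162  2:138  3:143  4:37  5:40  6:68  7:24
  8:224  9:106  10:226  11:201  12:44  13:29  14:118  15:109
Giant step factor: 162^(-16) ≡ 55 (mod 229).
Scan 127·55^i mod 229 for i = 0, 1, …:
  i=0: 127   i=1: 115   i=2: 142   i=3: 24
Match at i=3, j=7: x = 3·16 + 7 = 55.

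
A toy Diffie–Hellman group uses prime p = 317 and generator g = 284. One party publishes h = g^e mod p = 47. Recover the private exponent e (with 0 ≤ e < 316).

Baby-step giant-step with m = ceil(sqrt(316)) = 18.
Baby table (284^j mod 317 for j=0..17):
  0:1  1:284  2:138  3:201  4:24  5:159  6:142  7:69
  8:259  9:12  10:238  11:71  12:193  13:288  14:6  15:119
  16:194  17:255
Giant step factor: 284^(-18) ≡ 306 (mod 317).
Scan 47·306^i mod 317 for i = 0, 1, …:
  i=0: 47   i=1: 117   i=2: 298   i=3: 209
  i=4: 237   i=5: 246   i=6: 147   i=7: 285
  i=8: 35   i=9: 249     …   i=13: 109
  i=14: 69
Match at i=14, j=7: e = 14·18 + 7 = 259.

259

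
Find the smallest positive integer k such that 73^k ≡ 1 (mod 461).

230

The order of 73 must divide p − 1 = 460 = 2^2 · 5 · 23.
Divisors: 1, 2, 4, 5, 10, 20, 23, 46, 92, 115, 230, 460.
Check each in increasing order: 73^1 ≡ 73;  73^2 ≡ 258;  73^4 ≡ 180;  73^5 ≡ 232;  73^10 ≡ 348;  73^20 ≡ 322;  73^23 ≡ 93;  73^46 ≡ 351;  73^92 ≡ 114;  73^115 ≡ 460;  73^230 ≡ 1.
Smallest exponent giving 1 is 230.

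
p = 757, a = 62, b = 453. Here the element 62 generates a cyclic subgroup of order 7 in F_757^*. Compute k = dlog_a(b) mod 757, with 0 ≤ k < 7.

4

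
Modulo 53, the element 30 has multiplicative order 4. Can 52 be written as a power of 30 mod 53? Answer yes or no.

yes

⟨30⟩ has order 4; its elements mod 53 are {1, 23, 30, 52}.
52 is in this set.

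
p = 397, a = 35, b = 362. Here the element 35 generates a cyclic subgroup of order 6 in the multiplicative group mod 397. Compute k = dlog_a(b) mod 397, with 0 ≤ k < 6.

Successive powers of 35 modulo 397:
  35^0=1  35^1=35  35^2=34  35^3=396  35^4=362
So 35^4 ≡ 362 (mod 397), giving k = 4.

4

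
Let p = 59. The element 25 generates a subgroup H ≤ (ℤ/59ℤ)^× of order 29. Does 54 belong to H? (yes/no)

no

54 ∈ ⟨25⟩ iff 54^29 ≡ 1 (mod 59), since |⟨25⟩| = 29.
54^29 mod 59 = 58.
Since 58 ≠ 1, 54 does not lie in the subgroup.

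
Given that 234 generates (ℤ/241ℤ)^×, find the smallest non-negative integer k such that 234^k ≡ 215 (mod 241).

237

Baby-step giant-step with m = ceil(sqrt(240)) = 16.
Baby table (234^j mod 241 for j=0..15):
  0:1  1:234  2:49  3:139  4:232  5:63  6:41  7:195
  8:81  9:156  10:113  11:173  12:235  13:42  14:188  15:130
Giant step factor: 234^(-16) ≡ 183 (mod 241).
Scan 215·183^i mod 241 for i = 0, 1, …:
  i=0: 215   i=1: 62   i=2: 19   i=3: 103
  i=4: 51   i=5: 175   i=6: 213   i=7: 178
  i=8: 39   i=9: 148     …   i=13: 99
  i=14: 42
Match at i=14, j=13: k = 14·16 + 13 = 237.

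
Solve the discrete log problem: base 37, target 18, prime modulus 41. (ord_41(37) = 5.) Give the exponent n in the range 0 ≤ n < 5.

Successive powers of 37 modulo 41:
  37^0=1  37^1=37  37^2=16  37^3=18
So 37^3 ≡ 18 (mod 41), giving n = 3.

3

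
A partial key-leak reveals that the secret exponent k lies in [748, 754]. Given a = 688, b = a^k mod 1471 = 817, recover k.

751

Compute 688^748 mod 1471 = 1447, then multiply by 688 repeatedly:
  688^748=1447  688^749=1140  688^750=277  688^751=817
Found 817 at exponent 751.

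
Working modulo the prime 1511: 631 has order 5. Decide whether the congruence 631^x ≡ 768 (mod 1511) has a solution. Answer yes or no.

yes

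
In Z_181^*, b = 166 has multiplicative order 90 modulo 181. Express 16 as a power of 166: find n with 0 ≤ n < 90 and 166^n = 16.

62

Baby-step giant-step with m = ceil(sqrt(90)) = 10.
Baby table (166^j mod 181 for j=0..9):
  0:1  1:166  2:44  3:64  4:126  5:101  6:114  7:100
  8:129  9:56
Giant step factor: 166^(-10) ≡ 39 (mod 181).
Scan 16·39^i mod 181 for i = 0, 1, …:
  i=0: 16   i=1: 81   i=2: 82   i=3: 121
  i=4: 13   i=5: 145   i=6: 44
Match at i=6, j=2: n = 6·10 + 2 = 62.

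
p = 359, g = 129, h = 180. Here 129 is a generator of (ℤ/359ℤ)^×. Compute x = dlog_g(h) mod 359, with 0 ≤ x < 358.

Baby-step giant-step with m = ceil(sqrt(358)) = 19.
Baby table (129^j mod 359 for j=0..18):
  0:1  1:129  2:127  3:228  4:333  5:236  6:288  7:175
  8:317  9:326  10:51  11:117  12:15  13:140  14:110  15:189
  16:328  17:309  18:12
Giant step factor: 129^(-19) ≡ 234 (mod 359).
Scan 180·234^i mod 359 for i = 0, 1, …:
  i=0: 180   i=1: 117
Match at i=1, j=11: x = 1·19 + 11 = 30.

30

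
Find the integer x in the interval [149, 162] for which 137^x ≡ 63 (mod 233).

160

Compute 137^149 mod 233 = 222, then multiply by 137 repeatedly:
  137^149=222  137^150=124  137^151=212  137^152=152  137^153=87
  137^154=36  137^155=39  137^156=217  137^157=138  137^158=33
  137^159=94  137^160=63
Found 63 at exponent 160.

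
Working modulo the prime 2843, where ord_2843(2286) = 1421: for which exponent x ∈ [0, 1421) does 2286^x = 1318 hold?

Baby-step giant-step with m = ceil(sqrt(1421)) = 38.
Baby table (2286^j mod 2843 for j=0..37):
  0:1  1:2286  2:362  3:219  4:266  5:2517  6:2473  7:1394
  8:2524  9:1417  10:1085  11:1214  12:436  13:1646  14:1467  15:1665
  16:2256  17:14  18:731  19:2225  20:223  21:881  22:1122  23:506
  24:2458  25:1220  26:2780  27:975  28:2781  29:418  30:300  31:637
  32:566  33:311  34:196  35:1705  36:2720  37:279
Giant step factor: 2286^(-38) ≡ 529 (mod 2843).
Scan 1318·529^i mod 2843 for i = 0, 1, …:
  i=0: 1318   i=1: 687   i=2: 2362   i=3: 1421
  i=4: 1157   i=5: 808   i=6: 982   i=7: 2052
  i=8: 2325   i=9: 1749     …   i=36: 1961
  i=37: 2517
Match at i=37, j=5: x = 37·38 + 5 = 1411.

1411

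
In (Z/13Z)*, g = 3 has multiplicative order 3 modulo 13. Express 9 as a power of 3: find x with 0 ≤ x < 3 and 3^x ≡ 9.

2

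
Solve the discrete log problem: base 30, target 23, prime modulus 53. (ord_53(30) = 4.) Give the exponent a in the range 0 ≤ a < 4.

3

Successive powers of 30 modulo 53:
  30^0=1  30^1=30  30^2=52  30^3=23
So 30^3 ≡ 23 (mod 53), giving a = 3.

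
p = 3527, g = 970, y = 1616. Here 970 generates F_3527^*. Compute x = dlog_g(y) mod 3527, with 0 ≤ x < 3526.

Baby-step giant-step with m = ceil(sqrt(3526)) = 60.
Baby table (970^j mod 3527 for j=0..59):
  0:1  1:970  2:2718  3:1791  4:1986  5:678  6:1638  7:1710
  8:1010  9:2721  10:1174  11:3086  12:2524  13:542  14:217  15:2397
  16:797  17:677  18:668  19:2519  20:2746  21:735  22:496  23:1448
  24:814  25:3059  26:1023  27:1223  28:1238  29:1680  30:126  31:2302
  32:349  33:3465  34:3346  35:780  36:1822  37:313  38:288  39:727
  40:3317  41:866  42:594  43:1279  44:2653  45:2227  46:1666  47:654
  48:3047  49:3491  50:350  51:908  52:2537  53:2571  54:281  55:991
  56:1926  57:2437  58:800  59:60
Giant step factor: 970^(-60) ≡ 784 (mod 3527).
Scan 1616·784^i mod 3527 for i = 0, 1, …:
  i=0: 1616   i=1: 751   i=2: 3302   i=3: 3477
  i=4: 3124   i=5: 1478   i=6: 1896   i=7: 1597
  i=8: 3490   i=9: 2735     …   i=52: 3306
  i=53: 3086
Match at i=53, j=11: x = 53·60 + 11 = 3191.

3191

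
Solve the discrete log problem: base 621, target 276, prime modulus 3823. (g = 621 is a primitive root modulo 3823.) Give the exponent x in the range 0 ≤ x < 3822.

Baby-step giant-step with m = ceil(sqrt(3822)) = 62.
Baby table (621^j mod 3823 for j=0..61):
  0:1  1:621  2:3341  3:2695  4:2944  5:830  6:3148  7:1355
  8:395  9:623  10:760  11:1731  12:688  13:2895  14:985  15:5
  16:3105  17:1413  18:2006  19:3251  20:327  21:448  22:2952  23:1975
  24:3115  25:3800  26:1009  27:3440  28:3006  29:1102  30:25  31:233
  32:3242  33:2384  34:963  35:1635  36:2240  37:3291  38:2229  39:283
  40:3708  41:1222  42:1908  43:3561  44:1687  45:125  46:1165  47:918
  48:451  49:992  50:529  51:3554  52:1163  53:3499  54:1415  55:3248
  56:2287  57:1894  58:2513  59:789  60:625  61:2002
Giant step factor: 621^(-62) ≡ 319 (mod 3823).
Scan 276·319^i mod 3823 for i = 0, 1, …:
  i=0: 276   i=1: 115   i=2: 2278   i=3: 312
  i=4: 130   i=5: 3240   i=6: 1350   i=7: 2474
  i=8: 1668   i=9: 695     …   i=31: 351
  i=32: 1102
Match at i=32, j=29: x = 32·62 + 29 = 2013.

2013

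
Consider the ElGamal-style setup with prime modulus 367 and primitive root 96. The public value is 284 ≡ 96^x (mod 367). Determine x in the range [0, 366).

305

Baby-step giant-step with m = ceil(sqrt(366)) = 20.
Baby table (96^j mod 367 for j=0..19):
  0:1  1:96  2:41  3:266  4:213  5:263  6:292  7:140
  8:228  9:235  10:173  11:93  12:120  13:143  14:149  15:358
  16:237  17:365  18:175  19:285
Giant step factor: 96^(-20) ≡ 129 (mod 367).
Scan 284·129^i mod 367 for i = 0, 1, …:
  i=0: 284   i=1: 303   i=2: 185   i=3: 10
  i=4: 189   i=5: 159   i=6: 326   i=7: 216
  i=8: 339   i=9: 58     …   i=14: 278
  i=15: 263
Match at i=15, j=5: x = 15·20 + 5 = 305.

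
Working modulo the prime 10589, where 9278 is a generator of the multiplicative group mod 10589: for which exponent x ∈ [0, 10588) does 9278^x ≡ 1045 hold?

6941

Baby-step giant-step with m = ceil(sqrt(10588)) = 103.
Baby table (9278^j mod 10589 for j=0..102):
  0:1  1:9278  2:3303  3:668  4:3139  5:3892  6:1486  7:230
  8:5551  9:7871  10:5394  11:1918  12:5684  13:2932  14:10544  15:6050
  16:10200  17:1707  18:6991  19:4873  20:7253  21:239  22:4341  23:5831
  24:817  25:8991  26:8945  27:5717  28:2025  29:3064  30:6916  31:7897
  32:3075  33:3084  34:1874  35:10423  36:5846  37:2330  38:5591  39:8376
  40:10446  41:7460  42:4176  43:10366  44:6450  45:4661  46:9871  47:9466
  48:382  49:7470  50:1655  51:1040  52:2541  53:4284  54:6435  55:3148
  56:2682  57:10035  58:6242  59:2035  60:543  61:8179  62:3988  63:2698
  64:10237  65:6145  66:2134  67:8411  68:6917  69:6586  70:6378  71:3752
  72:5013  73:3726  74:7332  75:2560  76:553  77:5658  78:5251  79:9378
  80:9860  81:2709  82:6405  83:122  84:9482  85:584  86:7373  87:1754
  88:8908  89:1279  90:6882  91:10115  92:7252  93:1550  94:1038  95:5163
  96:8267  97:5099  98:7459  99:5487  100:7063  101:5782  102:1522
Giant step factor: 9278^(-103) ≡ 2042 (mod 10589).
Scan 1045·2042^i mod 10589 for i = 0, 1, …:
  i=0: 1045   i=1: 5501   i=2: 8702   i=3: 1142
  i=4: 2384   i=5: 7777   i=6: 7723   i=7: 3345
  i=8: 585   i=9: 8602     …   i=66: 2712
  i=67: 10446
Match at i=67, j=40: x = 67·103 + 40 = 6941.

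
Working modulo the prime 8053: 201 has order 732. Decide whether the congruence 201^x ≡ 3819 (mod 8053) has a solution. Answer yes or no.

yes

3819 ∈ ⟨201⟩ iff 3819^732 ≡ 1 (mod 8053), since |⟨201⟩| = 732.
3819^732 mod 8053 = 1.
Since 1 = 1, 3819 lies in the subgroup.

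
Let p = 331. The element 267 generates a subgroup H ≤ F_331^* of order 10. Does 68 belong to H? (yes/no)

no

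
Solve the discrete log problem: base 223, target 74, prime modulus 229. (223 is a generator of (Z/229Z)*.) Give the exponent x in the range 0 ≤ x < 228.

127

Baby-step giant-step with m = ceil(sqrt(228)) = 16.
Baby table (223^j mod 229 for j=0..15):
  0:1  1:223  2:36  3:13  4:151  5:10  6:169  7:131
  8:130  9:136  10:100  11:87  12:165  13:155  14:215  15:84
Giant step factor: 223^(-16) ≡ 224 (mod 229).
Scan 74·224^i mod 229 for i = 0, 1, …:
  i=0: 74   i=1: 88   i=2: 18   i=3: 139
  i=4: 221   i=5: 40   i=6: 29   i=7: 84
Match at i=7, j=15: x = 7·16 + 15 = 127.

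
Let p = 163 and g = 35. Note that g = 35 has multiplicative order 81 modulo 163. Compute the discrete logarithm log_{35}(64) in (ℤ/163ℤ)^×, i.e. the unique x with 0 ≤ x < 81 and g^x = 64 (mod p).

24

Successive powers of 35 modulo 163:
  35^0=1  35^1=35  35^2=84  35^3=6  35^4=47  35^5=15
  35^6=36  35^7=119  35^8=90  35^9=53  35^10=62  35^11=51
  35^12=155  35^13=46  35^14=143  35^15=115  35^16=113  35^17=43
  35^18=38  35^19=26  35^20=95  35^21=65  35^22=156  35^23=81
  35^24=64
So 35^24 ≡ 64 (mod 163), giving x = 24.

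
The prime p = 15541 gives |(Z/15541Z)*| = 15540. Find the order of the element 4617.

15540

The order of 4617 must divide p − 1 = 15540 = 2^2 · 3 · 5 · 7 · 37.
Divisors: 1, 2, 3, 4, 5, 6, 7, 10, 12, 14, 15, 20, 21, 28, 30, 35, 37, 42, 60, 70, 74, 84, 105, 111, 140, 148, 185, 210, 222, 259, 370, 420, 444, 518, 555, 740, 777, 1036, 1110, 1295, 1554, 2220, 2590, 3108, 3885, 5180, 7770, 15540.
Check each in increasing order: 4617^1 ≡ 4617;  4617^2 ≡ 9978;  4617^3 ≡ 4902;  4617^4 ≡ 4838;  4617^5 ≡ 4629;  4617^6 ≡ 3218;  4617^7 ≡ 310;  4617^10 ≡ 12143;  4617^12 ≡ 5218;  4617^14 ≡ 2854;  4617^15 ≡ 13691;  4617^20 ≡ 14982;  4617^21 ≡ 14444;  4617^28 ≡ 1832;  4617^30 ≡ 3480;  4617^35 ≡ 8444;  4617^37 ≡ 6471;  4617^42 ≡ 6752;  4617^60 ≡ 3961;  4617^70 ≡ 14569;  4617^74 ≡ 6387;  4617^84 ≡ 7751;  4617^105 ≡ 13621;  4617^111 ≡ 6758;  4617^140 ≡ 12324;  4617^148 ≡ 14185;  4617^185 ≡ 5989;  4617^210 ≡ 3183;  4617^222 ≡ 11106;  4617^259 ≡ 5342;  4617^370 ≡ 15034;  4617^420 ≡ 14298;  4617^444 ≡ 9860;  4617^518 ≡ 3688;  4617^555 ≡ 9613;  4617^740 ≡ 8393;  4617^777 ≡ 10849;  4617^1036 ≡ 2969;  4617^1110 ≡ 2983;  4617^1295 ≡ 8578;  4617^1554 ≡ 8808;  4617^2220 ≡ 8837;  4617^2590 ≡ 10990;  4617^3108 ≡ 192;  4617^3885 ≡ 514;  4617^5180 ≡ 10989;  4617^7770 ≡ 15540;  4617^15540 ≡ 1.
Smallest exponent giving 1 is 15540.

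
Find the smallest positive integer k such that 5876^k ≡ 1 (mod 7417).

7416

The order of 5876 must divide p − 1 = 7416 = 2^3 · 3^2 · 103.
Divisors: 1, 2, 3, 4, 6, 8, 9, 12, 18, 24, 36, 72, 103, 206, 309, 412, 618, 824, 927, 1236, 1854, 2472, 3708, 7416.
Check each in increasing order: 5876^1 ≡ 5876;  5876^2 ≡ 1241;  5876^3 ≡ 1205;  5876^4 ≡ 4762;  5876^6 ≡ 5710;  5876^8 ≡ 2875;  5876^9 ≡ 4991;  5876^12 ≡ 6385;  5876^18 ≡ 3795;  5876^24 ≡ 4393;  5876^36 ≡ 5628;  5876^72 ≡ 3794;  5876^103 ≡ 5139;  5876^206 ≡ 4801;  5876^309 ≡ 3397;  5876^412 ≡ 4982;  5876^618 ≡ 6174;  5876^824 ≡ 3042;  5876^927 ≡ 5219;  5876^1236 ≡ 2313;  5876^1854 ≡ 2737;  5876^2472 ≡ 2312;  5876^3708 ≡ 7416;  5876^7416 ≡ 1.
Smallest exponent giving 1 is 7416.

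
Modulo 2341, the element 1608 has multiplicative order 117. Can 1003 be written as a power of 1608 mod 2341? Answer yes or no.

1003 ∈ ⟨1608⟩ iff 1003^117 ≡ 1 (mod 2341), since |⟨1608⟩| = 117.
1003^117 mod 2341 = 735.
Since 735 ≠ 1, 1003 does not lie in the subgroup.

no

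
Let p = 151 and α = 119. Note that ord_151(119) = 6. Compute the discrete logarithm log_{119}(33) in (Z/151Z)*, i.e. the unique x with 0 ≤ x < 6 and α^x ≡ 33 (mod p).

5

Successive powers of 119 modulo 151:
  119^0=1  119^1=119  119^2=118  119^3=150  119^4=32  119^5=33
So 119^5 ≡ 33 (mod 151), giving x = 5.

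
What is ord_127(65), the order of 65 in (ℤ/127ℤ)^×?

126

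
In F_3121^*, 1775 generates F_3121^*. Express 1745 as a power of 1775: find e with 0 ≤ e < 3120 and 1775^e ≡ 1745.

Baby-step giant-step with m = ceil(sqrt(3120)) = 56.
Baby table (1775^j mod 3121 for j=0..55):
  0:1  1:1775  2:1536  3:1767  4:2941  5:1963  6:1289  7:282
  8:1190  9:2454  10:2055  11:2297  12:1149  13:1462  14:1499  15:1633
  16:2287  17:2125  18:1707  19:2555  20:312  21:1383  22:1719  23:2008
  24:18  25:740  26:2680  27:596  28:3002  29:1003  30:1355  31:1955
  32:2694  33:478  34:2659  35:773  36:1956  37:1348  38:2014  39:1305
  40:593  41:798  42:2637  43:2296  44:2495  45:3047  46:2853  47:1813
  48:324  49:836  50:1425  51:1365  52:979  53:2449  54:2543  55:859
Giant step factor: 1775^(-56) ≡ 2103 (mod 3121).
Scan 1745·2103^i mod 3121 for i = 0, 1, …:
  i=0: 1745   i=1: 2560   i=2: 3076   i=3: 2116
  i=4: 2523   i=5: 169   i=6: 2734   i=7: 720
  i=8: 475   i=9: 205     …   i=17: 181
  i=18: 3002
Match at i=18, j=28: e = 18·56 + 28 = 1036.

1036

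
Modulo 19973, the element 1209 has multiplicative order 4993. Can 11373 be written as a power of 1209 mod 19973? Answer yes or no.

no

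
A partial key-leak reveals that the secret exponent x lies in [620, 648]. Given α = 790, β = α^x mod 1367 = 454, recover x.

628

Compute 790^620 mod 1367 = 194, then multiply by 790 repeatedly:
  790^620=194  790^621=156  790^622=210  790^623=493  790^624=1242
  790^625=1041  790^626=823  790^627=845  790^628=454
Found 454 at exponent 628.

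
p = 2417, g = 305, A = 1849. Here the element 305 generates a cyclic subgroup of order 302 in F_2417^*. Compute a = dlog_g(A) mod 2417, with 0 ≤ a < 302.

33

Baby-step giant-step with m = ceil(sqrt(302)) = 18.
Baby table (305^j mod 2417 for j=0..17):
  0:1  1:305  2:1179  3:1879  4:266  5:1369  6:1821  7:1912
  8:663  9:1604  10:986  11:1022  12:2334  13:1272  14:1240  15:1148
  16:2092  17:2389
Giant step factor: 305^(-18) ≡ 15 (mod 2417).
Scan 1849·15^i mod 2417 for i = 0, 1, …:
  i=0: 1849   i=1: 1148
Match at i=1, j=15: a = 1·18 + 15 = 33.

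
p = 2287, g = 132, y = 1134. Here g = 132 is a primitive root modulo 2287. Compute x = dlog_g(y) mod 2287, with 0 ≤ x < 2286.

Baby-step giant-step with m = ceil(sqrt(2286)) = 48.
Baby table (132^j mod 2287 for j=0..47):
  0:1  1:132  2:1415  3:1533  4:1100  5:1119  6:1340  7:781
  8:177  9:494  10:1172  11:1475  12:305  13:1381  14:1619  15:1017
  16:1598  17:532  18:1614  19:357  20:1384  21:2015  22:688  23:1623
  24:1545  25:397  26:2090  27:1440  28:259  29:2170  30:565  31:1396
  32:1312  33:1659  34:1723  35:1023  36:103  37:2161  38:1664  39:96
  40:1237  41:907  42:800  43:398  44:2222  45:568  46:1792  47:983
Giant step factor: 132^(-48) ≡ 311 (mod 2287).
Scan 1134·311^i mod 2287 for i = 0, 1, …:
  i=0: 1134   i=1: 476   i=2: 1668   i=3: 1886
  i=4: 1074   i=5: 112   i=6: 527   i=7: 1520
  i=8: 1598
Match at i=8, j=16: x = 8·48 + 16 = 400.

400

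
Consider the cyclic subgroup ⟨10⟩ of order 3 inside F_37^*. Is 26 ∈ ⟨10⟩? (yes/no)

⟨10⟩ has order 3; its elements mod 37 are {1, 10, 26}.
26 is in this set.

yes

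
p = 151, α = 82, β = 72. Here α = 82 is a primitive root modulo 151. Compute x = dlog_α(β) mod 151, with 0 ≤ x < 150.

Baby-step giant-step with m = ceil(sqrt(150)) = 13.
Baby table (82^j mod 151 for j=0..12):
  0:1  1:82  2:80  3:67  4:58  5:75  6:110  7:111
  8:42  9:122  10:38  11:96  12:20
Giant step factor: 82^(-13) ≡ 115 (mod 151).
Scan 72·115^i mod 151 for i = 0, 1, …:
  i=0: 72   i=1: 126   i=2: 145   i=3: 65
  i=4: 76   i=5: 133   i=6: 44   i=7: 77
  i=8: 97   i=9: 132   i=10: 80
Match at i=10, j=2: x = 10·13 + 2 = 132.

132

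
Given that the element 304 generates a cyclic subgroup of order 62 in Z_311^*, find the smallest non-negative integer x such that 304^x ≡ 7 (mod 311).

Baby-step giant-step with m = ceil(sqrt(62)) = 8.
Baby table (304^j mod 311 for j=0..7):
  0:1  1:304  2:49  3:279  4:224  5:298  6:91  7:296
Giant step factor: 304^(-8) ≡ 234 (mod 311).
Scan 7·234^i mod 311 for i = 0, 1, …:
  i=0: 7   i=1: 83   i=2: 140   i=3: 105
  i=4: 1
Match at i=4, j=0: x = 4·8 + 0 = 32.

32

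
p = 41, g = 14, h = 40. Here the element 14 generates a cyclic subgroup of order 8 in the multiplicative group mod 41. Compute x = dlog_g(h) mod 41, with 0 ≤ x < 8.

Successive powers of 14 modulo 41:
  14^0=1  14^1=14  14^2=32  14^3=38  14^4=40
So 14^4 ≡ 40 (mod 41), giving x = 4.

4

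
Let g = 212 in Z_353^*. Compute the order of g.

The order of 212 must divide p − 1 = 352 = 2^5 · 11.
Divisors: 1, 2, 4, 8, 11, 16, 22, 32, 44, 88, 176, 352.
Check each in increasing order: 212^1 ≡ 212;  212^2 ≡ 113;  212^4 ≡ 61;  212^8 ≡ 191;  212^11 ≡ 10;  212^16 ≡ 122;  212^22 ≡ 100;  212^32 ≡ 58;  212^44 ≡ 116;  212^88 ≡ 42;  212^176 ≡ 352;  212^352 ≡ 1.
Smallest exponent giving 1 is 352.

352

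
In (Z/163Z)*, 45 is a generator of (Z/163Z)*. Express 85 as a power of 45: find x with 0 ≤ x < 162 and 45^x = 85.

Baby-step giant-step with m = ceil(sqrt(162)) = 13.
Baby table (45^j mod 163 for j=0..12):
  0:1  1:45  2:69  3:8  4:34  5:63  6:64  7:109
  8:15  9:23  10:57  11:120  12:21
Giant step factor: 45^(-13) ≡ 79 (mod 163).
Scan 85·79^i mod 163 for i = 0, 1, …:
  i=0: 85   i=1: 32   i=2: 83   i=3: 37
  i=4: 152   i=5: 109
Match at i=5, j=7: x = 5·13 + 7 = 72.

72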